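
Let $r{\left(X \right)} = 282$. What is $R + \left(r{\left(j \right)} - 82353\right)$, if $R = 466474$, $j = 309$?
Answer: $384403$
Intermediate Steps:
$R + \left(r{\left(j \right)} - 82353\right) = 466474 + \left(282 - 82353\right) = 466474 - 82071 = 384403$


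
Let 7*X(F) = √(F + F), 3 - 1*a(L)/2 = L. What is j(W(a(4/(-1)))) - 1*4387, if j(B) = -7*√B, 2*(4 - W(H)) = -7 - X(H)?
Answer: -4387 - √(1470 + 28*√7)/2 ≈ -4406.6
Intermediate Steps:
a(L) = 6 - 2*L
X(F) = √2*√F/7 (X(F) = √(F + F)/7 = √(2*F)/7 = (√2*√F)/7 = √2*√F/7)
W(H) = 15/2 + √2*√H/14 (W(H) = 4 - (-7 - √2*√H/7)/2 = 4 + (7/2 + √2*√H/14) = 15/2 + √2*√H/14)
j(W(a(4/(-1)))) - 1*4387 = -7*√(15/2 + √2*√(6 - 8/(-1))/14) - 1*4387 = -7*√(15/2 + √2*√(6 - 8*(-1))/14) - 4387 = -7*√(15/2 + √2*√(6 - 2*(-4))/14) - 4387 = -7*√(15/2 + √2*√(6 + 8)/14) - 4387 = -7*√(15/2 + √2*√14/14) - 4387 = -7*√(15/2 + √7/7) - 4387 = -4387 - 7*√(15/2 + √7/7)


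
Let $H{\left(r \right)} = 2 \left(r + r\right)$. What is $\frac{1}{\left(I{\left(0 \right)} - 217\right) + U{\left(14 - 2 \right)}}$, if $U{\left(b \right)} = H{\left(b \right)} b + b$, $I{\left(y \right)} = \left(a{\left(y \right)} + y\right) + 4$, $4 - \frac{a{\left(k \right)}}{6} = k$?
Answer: $\frac{1}{399} \approx 0.0025063$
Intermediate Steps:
$H{\left(r \right)} = 4 r$ ($H{\left(r \right)} = 2 \cdot 2 r = 4 r$)
$a{\left(k \right)} = 24 - 6 k$
$I{\left(y \right)} = 28 - 5 y$ ($I{\left(y \right)} = \left(\left(24 - 6 y\right) + y\right) + 4 = \left(24 - 5 y\right) + 4 = 28 - 5 y$)
$U{\left(b \right)} = b + 4 b^{2}$ ($U{\left(b \right)} = 4 b b + b = 4 b^{2} + b = b + 4 b^{2}$)
$\frac{1}{\left(I{\left(0 \right)} - 217\right) + U{\left(14 - 2 \right)}} = \frac{1}{\left(\left(28 - 0\right) - 217\right) + \left(14 - 2\right) \left(1 + 4 \left(14 - 2\right)\right)} = \frac{1}{\left(\left(28 + 0\right) - 217\right) + \left(14 - 2\right) \left(1 + 4 \left(14 - 2\right)\right)} = \frac{1}{\left(28 - 217\right) + 12 \left(1 + 4 \cdot 12\right)} = \frac{1}{-189 + 12 \left(1 + 48\right)} = \frac{1}{-189 + 12 \cdot 49} = \frac{1}{-189 + 588} = \frac{1}{399}$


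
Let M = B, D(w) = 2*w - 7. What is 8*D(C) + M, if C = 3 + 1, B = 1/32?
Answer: 257/32 ≈ 8.0313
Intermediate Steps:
B = 1/32 ≈ 0.031250
C = 4
D(w) = -7 + 2*w
M = 1/32 ≈ 0.031250
8*D(C) + M = 8*(-7 + 2*4) + 1/32 = 8*(-7 + 8) + 1/32 = 8*1 + 1/32 = 8 + 1/32 = 257/32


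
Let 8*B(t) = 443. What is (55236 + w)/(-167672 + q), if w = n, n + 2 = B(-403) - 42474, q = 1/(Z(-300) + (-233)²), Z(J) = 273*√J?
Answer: 102523*(-2730*√3 + 54289*I)/(8*(-9102745207*I + 457744560*√3)) ≈ -0.076431 + 1.819e-12*I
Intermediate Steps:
B(t) = 443/8 (B(t) = (⅛)*443 = 443/8)
q = 1/(54289 + 2730*I*√3) (q = 1/(273*√(-300) + (-233)²) = 1/(273*(10*I*√3) + 54289) = 1/(2730*I*√3 + 54289) = 1/(54289 + 2730*I*√3) ≈ 1.8281e-5 - 1.5923e-6*I)
n = -339365/8 (n = -2 + (443/8 - 42474) = -2 - 339349/8 = -339365/8 ≈ -42421.)
w = -339365/8 ≈ -42421.
(55236 + w)/(-167672 + q) = (55236 - 339365/8)/(-167672 + (54289/2969654221 - 2730*I*√3/2969654221)) = 102523/(8*(-497927862489223/2969654221 - 2730*I*√3/2969654221))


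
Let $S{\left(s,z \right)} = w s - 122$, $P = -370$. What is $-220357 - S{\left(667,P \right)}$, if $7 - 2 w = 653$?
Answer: $-4794$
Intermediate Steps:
$w = -323$ ($w = \frac{7}{2} - \frac{653}{2} = -323$)
$S{\left(s,z \right)} = -122 - 323 s$ ($S{\left(s,z \right)} = - 323 s - 122 = -122 - 323 s$)
$-220357 - S{\left(667,P \right)} = -220357 - \left(-122 - 215441\right) = -220357 - -215563 = -220357 + 215563 = -4794$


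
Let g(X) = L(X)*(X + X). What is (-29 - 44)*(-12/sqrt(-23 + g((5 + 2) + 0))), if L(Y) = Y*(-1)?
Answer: -876*I/11 ≈ -79.636*I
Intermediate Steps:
L(Y) = -Y
g(X) = -2*X**2 (g(X) = (-X)*(X + X) = (-X)*(2*X) = -2*X**2)
(-29 - 44)*(-12/sqrt(-23 + g((5 + 2) + 0))) = (-29 - 44)*(-12/sqrt(-23 - 2*((5 + 2) + 0)**2)) = -(-876)/(sqrt(-23 - 2*(7 + 0)**2)) = -(-876)/(sqrt(-23 - 2*7**2)) = -(-876)/(sqrt(-23 - 2*49)) = -(-876)/(sqrt(-23 - 98)) = -(-876)/(sqrt(-121)) = -(-876)/(11*I) = -(-876)*(-I/11) = -876*I/11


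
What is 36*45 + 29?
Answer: 1649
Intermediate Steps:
36*45 + 29 = 1620 + 29 = 1649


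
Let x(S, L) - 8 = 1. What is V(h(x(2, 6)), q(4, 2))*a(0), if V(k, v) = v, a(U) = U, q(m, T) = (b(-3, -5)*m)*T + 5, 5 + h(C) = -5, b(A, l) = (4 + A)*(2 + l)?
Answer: 0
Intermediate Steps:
x(S, L) = 9 (x(S, L) = 8 + 1 = 9)
b(A, l) = (2 + l)*(4 + A)
h(C) = -10 (h(C) = -5 - 5 = -10)
q(m, T) = 5 - 3*T*m (q(m, T) = ((8 + 2*(-3) + 4*(-5) - 3*(-5))*m)*T + 5 = ((8 - 6 - 20 + 15)*m)*T + 5 = (-3*m)*T + 5 = -3*T*m + 5 = 5 - 3*T*m)
V(h(x(2, 6)), q(4, 2))*a(0) = (5 - 3*2*4)*0 = (5 - 24)*0 = -19*0 = 0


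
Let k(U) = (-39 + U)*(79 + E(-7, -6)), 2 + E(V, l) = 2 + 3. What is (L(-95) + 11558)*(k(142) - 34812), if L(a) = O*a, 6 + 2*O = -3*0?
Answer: -312252538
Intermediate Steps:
O = -3 (O = -3 + (-3*0)/2 = -3 + (½)*0 = -3 + 0 = -3)
E(V, l) = 3 (E(V, l) = -2 + (2 + 3) = -2 + 5 = 3)
L(a) = -3*a
k(U) = -3198 + 82*U (k(U) = (-39 + U)*(79 + 3) = (-39 + U)*82 = -3198 + 82*U)
(L(-95) + 11558)*(k(142) - 34812) = (-3*(-95) + 11558)*((-3198 + 82*142) - 34812) = (285 + 11558)*((-3198 + 11644) - 34812) = 11843*(8446 - 34812) = 11843*(-26366) = -312252538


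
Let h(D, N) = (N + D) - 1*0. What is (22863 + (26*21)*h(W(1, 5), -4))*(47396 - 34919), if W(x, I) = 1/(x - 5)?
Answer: 512617545/2 ≈ 2.5631e+8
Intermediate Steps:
W(x, I) = 1/(-5 + x)
h(D, N) = D + N (h(D, N) = (D + N) + 0 = D + N)
(22863 + (26*21)*h(W(1, 5), -4))*(47396 - 34919) = (22863 + (26*21)*(1/(-5 + 1) - 4))*(47396 - 34919) = (22863 + 546*(1/(-4) - 4))*12477 = (22863 + 546*(-¼ - 4))*12477 = (22863 + 546*(-17/4))*12477 = (22863 - 4641/2)*12477 = (41085/2)*12477 = 512617545/2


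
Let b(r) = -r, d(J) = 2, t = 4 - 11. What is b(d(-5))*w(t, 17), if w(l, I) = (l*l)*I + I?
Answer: -1700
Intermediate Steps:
t = -7
w(l, I) = I + I*l**2 (w(l, I) = l**2*I + I = I*l**2 + I = I + I*l**2)
b(d(-5))*w(t, 17) = (-1*2)*(17*(1 + (-7)**2)) = -34*(1 + 49) = -34*50 = -2*850 = -1700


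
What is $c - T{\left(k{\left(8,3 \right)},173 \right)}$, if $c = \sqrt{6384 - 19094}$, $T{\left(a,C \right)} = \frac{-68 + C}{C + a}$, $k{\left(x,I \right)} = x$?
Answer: $- \frac{105}{181} + i \sqrt{12710} \approx -0.58011 + 112.74 i$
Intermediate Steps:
$T{\left(a,C \right)} = \frac{-68 + C}{C + a}$
$c = i \sqrt{12710}$ ($c = \sqrt{-12710} = i \sqrt{12710} \approx 112.74 i$)
$c - T{\left(k{\left(8,3 \right)},173 \right)} = i \sqrt{12710} - \frac{-68 + 173}{173 + 8} = i \sqrt{12710} - \frac{1}{181} \cdot 105 = i \sqrt{12710} - \frac{105}{181} = - \frac{105}{181} + i \sqrt{12710}$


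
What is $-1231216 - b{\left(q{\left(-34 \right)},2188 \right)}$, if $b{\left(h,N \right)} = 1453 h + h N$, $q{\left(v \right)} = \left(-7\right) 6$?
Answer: $-1078294$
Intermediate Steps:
$q{\left(v \right)} = -42$
$b{\left(h,N \right)} = 1453 h + N h$
$-1231216 - b{\left(q{\left(-34 \right)},2188 \right)} = -1231216 - - 42 \left(1453 + 2188\right) = -1231216 - \left(-42\right) 3641 = -1231216 - -152922 = -1231216 + 152922 = -1078294$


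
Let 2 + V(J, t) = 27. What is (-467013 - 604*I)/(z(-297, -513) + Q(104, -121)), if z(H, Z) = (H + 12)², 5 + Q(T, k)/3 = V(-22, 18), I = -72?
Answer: -28235/5419 ≈ -5.2104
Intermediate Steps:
V(J, t) = 25 (V(J, t) = -2 + 27 = 25)
Q(T, k) = 60 (Q(T, k) = -15 + 3*25 = -15 + 75 = 60)
z(H, Z) = (12 + H)²
(-467013 - 604*I)/(z(-297, -513) + Q(104, -121)) = (-467013 - 604*(-72))/((12 - 297)² + 60) = (-467013 + 43488)/((-285)² + 60) = -423525/(81225 + 60) = -423525/81285 = -423525*1/81285 = -28235/5419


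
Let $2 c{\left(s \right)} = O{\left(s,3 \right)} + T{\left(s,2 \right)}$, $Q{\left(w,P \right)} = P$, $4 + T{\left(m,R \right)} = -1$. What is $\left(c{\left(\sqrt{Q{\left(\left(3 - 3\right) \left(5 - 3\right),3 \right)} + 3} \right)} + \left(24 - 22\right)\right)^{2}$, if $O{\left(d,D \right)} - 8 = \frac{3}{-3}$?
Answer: $9$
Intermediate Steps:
$T{\left(m,R \right)} = -5$ ($T{\left(m,R \right)} = -4 - 1 = -5$)
$O{\left(d,D \right)} = 7$ ($O{\left(d,D \right)} = 8 + \frac{3}{-3} = 8 + 3 \left(- \frac{1}{3}\right) = 8 - 1 = 7$)
$c{\left(s \right)} = 1$ ($c{\left(s \right)} = \frac{7 - 5}{2} = \frac{1}{2} \cdot 2 = 1$)
$\left(c{\left(\sqrt{Q{\left(\left(3 - 3\right) \left(5 - 3\right),3 \right)} + 3} \right)} + \left(24 - 22\right)\right)^{2} = \left(1 + \left(24 - 22\right)\right)^{2} = \left(1 + 2\right)^{2} = 3^{2} = 9$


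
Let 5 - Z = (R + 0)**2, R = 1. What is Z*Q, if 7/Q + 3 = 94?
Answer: 4/13 ≈ 0.30769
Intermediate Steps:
Z = 4 (Z = 5 - (1 + 0)**2 = 5 - 1*1**2 = 5 - 1*1 = 5 - 1 = 4)
Q = 1/13 (Q = 7/(-3 + 94) = 7/91 = 7*(1/91) = 1/13 ≈ 0.076923)
Z*Q = 4*(1/13) = 4/13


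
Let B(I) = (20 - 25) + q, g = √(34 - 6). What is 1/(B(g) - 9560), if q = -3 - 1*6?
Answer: -1/9574 ≈ -0.00010445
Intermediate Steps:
g = 2*√7 (g = √28 = 2*√7 ≈ 5.2915)
q = -9 (q = -3 - 6 = -9)
B(I) = -14 (B(I) = (20 - 25) - 9 = -5 - 9 = -14)
1/(B(g) - 9560) = 1/(-14 - 9560) = 1/(-9574) = -1/9574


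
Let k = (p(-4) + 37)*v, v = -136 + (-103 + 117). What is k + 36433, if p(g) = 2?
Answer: 31675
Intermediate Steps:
v = -122 (v = -136 + 14 = -122)
k = -4758 (k = (2 + 37)*(-122) = 39*(-122) = -4758)
k + 36433 = -4758 + 36433 = 31675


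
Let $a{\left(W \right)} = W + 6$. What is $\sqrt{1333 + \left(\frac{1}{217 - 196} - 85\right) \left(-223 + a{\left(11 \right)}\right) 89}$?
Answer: $\frac{\sqrt{687452829}}{21} \approx 1248.5$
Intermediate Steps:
$a{\left(W \right)} = 6 + W$
$\sqrt{1333 + \left(\frac{1}{217 - 196} - 85\right) \left(-223 + a{\left(11 \right)}\right) 89} = \sqrt{1333 + \left(\frac{1}{217 - 196} - 85\right) \left(-223 + \left(6 + 11\right)\right) 89} = \sqrt{1333 + \left(\frac{1}{21} - 85\right) \left(-223 + 17\right) 89} = \sqrt{1333 + \left(\frac{1}{21} - 85\right) \left(-206\right) 89} = \sqrt{1333 + \left(- \frac{1784}{21}\right) \left(-206\right) 89} = \sqrt{1333 + \frac{367504}{21} \cdot 89} = \sqrt{1333 + \frac{32707856}{21}} = \sqrt{\frac{32735849}{21}} = \frac{\sqrt{687452829}}{21}$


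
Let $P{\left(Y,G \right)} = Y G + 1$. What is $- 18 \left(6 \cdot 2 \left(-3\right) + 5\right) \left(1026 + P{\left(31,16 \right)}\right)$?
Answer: $849834$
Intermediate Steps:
$P{\left(Y,G \right)} = 1 + G Y$ ($P{\left(Y,G \right)} = G Y + 1 = 1 + G Y$)
$- 18 \left(6 \cdot 2 \left(-3\right) + 5\right) \left(1026 + P{\left(31,16 \right)}\right) = - 18 \left(6 \cdot 2 \left(-3\right) + 5\right) \left(1026 + \left(1 + 16 \cdot 31\right)\right) = - 18 \left(12 \left(-3\right) + 5\right) \left(1026 + \left(1 + 496\right)\right) = - 18 \left(-36 + 5\right) \left(1026 + 497\right) = \left(-18\right) \left(-31\right) 1523 = 558 \cdot 1523 = 849834$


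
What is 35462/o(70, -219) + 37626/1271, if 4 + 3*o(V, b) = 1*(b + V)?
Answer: -2538428/3813 ≈ -665.73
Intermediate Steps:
o(V, b) = -4/3 + V/3 + b/3 (o(V, b) = -4/3 + (1*(b + V))/3 = -4/3 + (1*(V + b))/3 = -4/3 + (V + b)/3 = -4/3 + (V/3 + b/3) = -4/3 + V/3 + b/3)
35462/o(70, -219) + 37626/1271 = 35462/(-4/3 + (⅓)*70 + (⅓)*(-219)) + 37626/1271 = 35462/(-4/3 + 70/3 - 73) + 37626*(1/1271) = 35462/(-51) + 37626/1271 = 35462*(-1/51) + 37626/1271 = -2086/3 + 37626/1271 = -2538428/3813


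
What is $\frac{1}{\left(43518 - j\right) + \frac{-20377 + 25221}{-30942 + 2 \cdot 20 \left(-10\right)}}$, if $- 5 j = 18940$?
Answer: $\frac{15671}{741329904} \approx 2.1139 \cdot 10^{-5}$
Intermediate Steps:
$j = -3788$ ($j = \left(- \frac{1}{5}\right) 18940 = -3788$)
$\frac{1}{\left(43518 - j\right) + \frac{-20377 + 25221}{-30942 + 2 \cdot 20 \left(-10\right)}} = \frac{1}{\left(43518 - -3788\right) + \frac{-20377 + 25221}{-30942 + 2 \cdot 20 \left(-10\right)}} = \frac{1}{\left(43518 + 3788\right) + \frac{4844}{-30942 + 40 \left(-10\right)}} = \frac{1}{47306 + \frac{4844}{-30942 - 400}} = \frac{1}{47306 + \frac{4844}{-31342}} = \frac{1}{47306 + 4844 \left(- \frac{1}{31342}\right)} = \frac{1}{47306 - \frac{2422}{15671}} = \frac{1}{\frac{741329904}{15671}} = \frac{15671}{741329904}$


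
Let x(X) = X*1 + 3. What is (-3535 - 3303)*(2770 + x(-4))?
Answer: -18934422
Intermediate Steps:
x(X) = 3 + X (x(X) = X + 3 = 3 + X)
(-3535 - 3303)*(2770 + x(-4)) = (-3535 - 3303)*(2770 + (3 - 4)) = -6838*(2770 - 1) = -6838*2769 = -18934422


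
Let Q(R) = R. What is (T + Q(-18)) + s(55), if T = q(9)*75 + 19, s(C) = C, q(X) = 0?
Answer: 56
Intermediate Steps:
T = 19 (T = 0*75 + 19 = 0 + 19 = 19)
(T + Q(-18)) + s(55) = (19 - 18) + 55 = 1 + 55 = 56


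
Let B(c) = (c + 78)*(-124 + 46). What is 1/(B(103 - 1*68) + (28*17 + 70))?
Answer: -1/8268 ≈ -0.00012095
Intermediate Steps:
B(c) = -6084 - 78*c (B(c) = (78 + c)*(-78) = -6084 - 78*c)
1/(B(103 - 1*68) + (28*17 + 70)) = 1/((-6084 - 78*(103 - 1*68)) + (28*17 + 70)) = 1/((-6084 - 78*(103 - 68)) + (476 + 70)) = 1/((-6084 - 78*35) + 546) = 1/((-6084 - 2730) + 546) = 1/(-8814 + 546) = 1/(-8268) = -1/8268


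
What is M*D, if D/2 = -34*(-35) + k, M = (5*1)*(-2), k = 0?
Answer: -23800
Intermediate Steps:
M = -10 (M = 5*(-2) = -10)
D = 2380 (D = 2*(-34*(-35) + 0) = 2*(1190 + 0) = 2*1190 = 2380)
M*D = -10*2380 = -23800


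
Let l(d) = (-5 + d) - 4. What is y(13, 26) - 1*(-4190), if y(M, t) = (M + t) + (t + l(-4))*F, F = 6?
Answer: 4307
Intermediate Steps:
l(d) = -9 + d
y(M, t) = -78 + M + 7*t (y(M, t) = (M + t) + (t + (-9 - 4))*6 = (M + t) + (t - 13)*6 = (M + t) + (-13 + t)*6 = (M + t) + (-78 + 6*t) = -78 + M + 7*t)
y(13, 26) - 1*(-4190) = (-78 + 13 + 7*26) - 1*(-4190) = (-78 + 13 + 182) + 4190 = 117 + 4190 = 4307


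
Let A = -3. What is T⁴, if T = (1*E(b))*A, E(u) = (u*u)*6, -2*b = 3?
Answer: 43046721/16 ≈ 2.6904e+6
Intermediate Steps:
b = -3/2 (b = -½*3 = -3/2 ≈ -1.5000)
E(u) = 6*u² (E(u) = u²*6 = 6*u²)
T = -81/2 (T = (1*(6*(-3/2)²))*(-3) = (1*(6*(9/4)))*(-3) = (1*(27/2))*(-3) = (27/2)*(-3) = -81/2 ≈ -40.500)
T⁴ = (-81/2)⁴ = 43046721/16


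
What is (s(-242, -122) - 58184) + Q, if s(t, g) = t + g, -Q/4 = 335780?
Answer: -1401668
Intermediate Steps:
Q = -1343120 (Q = -4*335780 = -1343120)
s(t, g) = g + t
(s(-242, -122) - 58184) + Q = ((-122 - 242) - 58184) - 1343120 = (-364 - 58184) - 1343120 = -58548 - 1343120 = -1401668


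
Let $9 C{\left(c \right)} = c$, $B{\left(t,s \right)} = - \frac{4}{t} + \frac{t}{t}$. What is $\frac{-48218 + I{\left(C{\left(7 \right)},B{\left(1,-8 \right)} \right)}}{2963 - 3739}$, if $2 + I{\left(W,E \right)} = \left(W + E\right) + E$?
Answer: $\frac{434027}{6984} \approx 62.146$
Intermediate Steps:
$B{\left(t,s \right)} = 1 - \frac{4}{t}$ ($B{\left(t,s \right)} = - \frac{4}{t} + 1 = 1 - \frac{4}{t}$)
$C{\left(c \right)} = \frac{c}{9}$
$I{\left(W,E \right)} = -2 + W + 2 E$ ($I{\left(W,E \right)} = -2 + \left(\left(W + E\right) + E\right) = -2 + \left(\left(E + W\right) + E\right) = -2 + \left(W + 2 E\right) = -2 + W + 2 E$)
$\frac{-48218 + I{\left(C{\left(7 \right)},B{\left(1,-8 \right)} \right)}}{2963 - 3739} = \frac{-48218 + \left(-2 + \frac{1}{9} \cdot 7 + 2 \frac{-4 + 1}{1}\right)}{2963 - 3739} = \frac{-48218 + \left(-2 + \frac{7}{9} + 2 \cdot 1 \left(-3\right)\right)}{-776} = \left(-48218 + \left(-2 + \frac{7}{9} + 2 \left(-3\right)\right)\right) \left(- \frac{1}{776}\right) = \left(-48218 - \frac{65}{9}\right) \left(- \frac{1}{776}\right) = \left(- \frac{434027}{9}\right) \left(- \frac{1}{776}\right) = \frac{434027}{6984}$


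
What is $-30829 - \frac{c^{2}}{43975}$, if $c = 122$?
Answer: $- \frac{1355720159}{43975} \approx -30829.0$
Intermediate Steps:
$-30829 - \frac{c^{2}}{43975} = -30829 - \frac{122^{2}}{43975} = -30829 - 14884 \cdot \frac{1}{43975} = -30829 - \frac{14884}{43975} = - \frac{1355720159}{43975}$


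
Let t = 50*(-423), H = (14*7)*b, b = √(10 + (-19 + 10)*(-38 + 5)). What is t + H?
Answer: -21150 + 98*√307 ≈ -19433.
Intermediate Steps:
b = √307 (b = √(10 - 9*(-33)) = √(10 + 297) = √307 ≈ 17.521)
H = 98*√307 (H = (14*7)*√307 = 98*√307 ≈ 1717.1)
t = -21150
t + H = -21150 + 98*√307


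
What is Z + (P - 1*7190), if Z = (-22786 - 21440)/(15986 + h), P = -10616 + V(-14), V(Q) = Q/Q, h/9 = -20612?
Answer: -1509147492/84761 ≈ -17805.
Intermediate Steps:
h = -185508 (h = 9*(-20612) = -185508)
V(Q) = 1
P = -10615 (P = -10616 + 1 = -10615)
Z = 22113/84761 (Z = (-22786 - 21440)/(15986 - 185508) = -44226/(-169522) = -44226*(-1/169522) = 22113/84761 ≈ 0.26089)
Z + (P - 1*7190) = 22113/84761 + (-10615 - 1*7190) = 22113/84761 + (-10615 - 7190) = 22113/84761 - 17805 = -1509147492/84761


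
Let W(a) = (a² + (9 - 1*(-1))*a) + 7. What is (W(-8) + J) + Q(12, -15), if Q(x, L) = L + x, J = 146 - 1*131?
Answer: 3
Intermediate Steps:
J = 15 (J = 146 - 131 = 15)
W(a) = 7 + a² + 10*a (W(a) = (a² + (9 + 1)*a) + 7 = (a² + 10*a) + 7 = 7 + a² + 10*a)
(W(-8) + J) + Q(12, -15) = ((7 + (-8)² + 10*(-8)) + 15) + (-15 + 12) = ((7 + 64 - 80) + 15) - 3 = (-9 + 15) - 3 = 6 - 3 = 3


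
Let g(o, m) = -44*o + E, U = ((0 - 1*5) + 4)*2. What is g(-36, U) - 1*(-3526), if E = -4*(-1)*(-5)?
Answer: 5090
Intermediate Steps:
E = -20 (E = 4*(-5) = -20)
U = -2 (U = ((0 - 5) + 4)*2 = (-5 + 4)*2 = -1*2 = -2)
g(o, m) = -20 - 44*o (g(o, m) = -44*o - 20 = -20 - 44*o)
g(-36, U) - 1*(-3526) = (-20 - 44*(-36)) - 1*(-3526) = (-20 + 1584) + 3526 = 1564 + 3526 = 5090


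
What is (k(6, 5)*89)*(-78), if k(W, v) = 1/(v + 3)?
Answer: -3471/4 ≈ -867.75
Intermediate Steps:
k(W, v) = 1/(3 + v)
(k(6, 5)*89)*(-78) = (89/(3 + 5))*(-78) = (89/8)*(-78) = -3471/4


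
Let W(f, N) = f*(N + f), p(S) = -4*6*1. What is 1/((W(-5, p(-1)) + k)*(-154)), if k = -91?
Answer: -1/8316 ≈ -0.00012025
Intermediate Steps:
p(S) = -24 (p(S) = -24*1 = -24)
1/((W(-5, p(-1)) + k)*(-154)) = 1/((-5*(-24 - 5) - 91)*(-154)) = 1/((-5*(-29) - 91)*(-154)) = 1/((145 - 91)*(-154)) = 1/(54*(-154)) = 1/(-8316) = -1/8316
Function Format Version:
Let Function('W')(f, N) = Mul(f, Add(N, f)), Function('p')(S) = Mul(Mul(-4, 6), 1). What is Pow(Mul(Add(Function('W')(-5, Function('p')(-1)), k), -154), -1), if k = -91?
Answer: Rational(-1, 8316) ≈ -0.00012025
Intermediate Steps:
Function('p')(S) = -24 (Function('p')(S) = Mul(-24, 1) = -24)
Pow(Mul(Add(Function('W')(-5, Function('p')(-1)), k), -154), -1) = Pow(Mul(Add(Mul(-5, Add(-24, -5)), -91), -154), -1) = Pow(Mul(Add(Mul(-5, -29), -91), -154), -1) = Pow(Mul(Add(145, -91), -154), -1) = Pow(Mul(54, -154), -1) = Pow(-8316, -1) = Rational(-1, 8316)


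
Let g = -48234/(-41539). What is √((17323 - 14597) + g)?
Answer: 2*√1176421325093/41539 ≈ 52.222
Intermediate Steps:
g = 48234/41539 (g = -48234*(-1/41539) = 48234/41539 ≈ 1.1612)
√((17323 - 14597) + g) = √((17323 - 14597) + 48234/41539) = √(2726 + 48234/41539) = √(113283548/41539) = 2*√1176421325093/41539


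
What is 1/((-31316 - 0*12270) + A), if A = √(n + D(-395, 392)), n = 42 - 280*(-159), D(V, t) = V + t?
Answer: -31316/980647297 - 3*√4951/980647297 ≈ -3.2149e-5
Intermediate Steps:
n = 44562 (n = 42 + 44520 = 44562)
A = 3*√4951 (A = √(44562 + (-395 + 392)) = √(44562 - 3) = √44559 = 3*√4951 ≈ 211.09)
1/((-31316 - 0*12270) + A) = 1/((-31316 - 0*12270) + 3*√4951) = 1/((-31316 - 1*0) + 3*√4951) = 1/((-31316 + 0) + 3*√4951) = 1/(-31316 + 3*√4951)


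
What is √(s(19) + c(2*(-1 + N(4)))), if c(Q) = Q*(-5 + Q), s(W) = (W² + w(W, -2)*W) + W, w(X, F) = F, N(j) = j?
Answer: 2*√87 ≈ 18.655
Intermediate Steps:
s(W) = W² - W (s(W) = (W² - 2*W) + W = W² - W)
√(s(19) + c(2*(-1 + N(4)))) = √(19*(-1 + 19) + (2*(-1 + 4))*(-5 + 2*(-1 + 4))) = √(19*18 + (2*3)*(-5 + 2*3)) = √(342 + 6*(-5 + 6)) = √(342 + 6*1) = √(342 + 6) = √348 = 2*√87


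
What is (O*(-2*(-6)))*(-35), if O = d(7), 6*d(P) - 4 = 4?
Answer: -560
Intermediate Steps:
d(P) = 4/3 (d(P) = ⅔ + (⅙)*4 = ⅔ + ⅔ = 4/3)
O = 4/3 ≈ 1.3333
(O*(-2*(-6)))*(-35) = (4*(-2*(-6))/3)*(-35) = ((4/3)*12)*(-35) = 16*(-35) = -560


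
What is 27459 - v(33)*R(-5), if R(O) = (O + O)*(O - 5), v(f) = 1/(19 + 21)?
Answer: 54913/2 ≈ 27457.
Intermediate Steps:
v(f) = 1/40
R(O) = 2*O*(-5 + O) (R(O) = (2*O)*(-5 + O) = 2*O*(-5 + O))
27459 - v(33)*R(-5) = 27459 - 2*(-5)*(-5 - 5)/40 = 27459 - 2*(-5)*(-10)/40 = 27459 - 100/40 = 27459 - 1*5/2 = 27459 - 5/2 = 54913/2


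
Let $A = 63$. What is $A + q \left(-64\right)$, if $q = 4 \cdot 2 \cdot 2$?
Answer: $-961$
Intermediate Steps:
$q = 16$ ($q = 8 \cdot 2 = 16$)
$A + q \left(-64\right) = 63 + 16 \left(-64\right) = 63 - 1024 = -961$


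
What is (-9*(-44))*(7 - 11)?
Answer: -1584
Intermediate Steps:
(-9*(-44))*(7 - 11) = 396*(-4) = -1584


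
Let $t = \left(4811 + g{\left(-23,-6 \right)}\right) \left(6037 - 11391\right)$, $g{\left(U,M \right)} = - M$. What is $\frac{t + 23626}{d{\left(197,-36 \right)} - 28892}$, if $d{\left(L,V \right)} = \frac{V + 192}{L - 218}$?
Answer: $\frac{7515256}{8429} \approx 891.59$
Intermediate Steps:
$d{\left(L,V \right)} = \frac{192 + V}{-218 + L}$
$t = -25790218$ ($t = \left(4811 - -6\right) \left(6037 - 11391\right) = \left(4811 + 6\right) \left(-5354\right) = 4817 \left(-5354\right) = -25790218$)
$\frac{t + 23626}{d{\left(197,-36 \right)} - 28892} = \frac{-25790218 + 23626}{\frac{192 - 36}{-218 + 197} - 28892} = - \frac{25766592}{\frac{1}{-21} \cdot 156 - 28892} = - \frac{25766592}{\left(- \frac{1}{21}\right) 156 - 28892} = - \frac{25766592}{- \frac{52}{7} - 28892} = - \frac{25766592}{- \frac{202296}{7}} = \left(-25766592\right) \left(- \frac{7}{202296}\right) = \frac{7515256}{8429}$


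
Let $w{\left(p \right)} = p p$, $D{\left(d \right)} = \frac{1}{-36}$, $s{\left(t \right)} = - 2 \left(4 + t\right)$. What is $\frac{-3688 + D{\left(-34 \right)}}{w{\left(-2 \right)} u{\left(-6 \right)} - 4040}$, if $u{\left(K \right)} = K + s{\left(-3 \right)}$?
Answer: $\frac{132769}{146592} \approx 0.9057$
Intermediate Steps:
$s{\left(t \right)} = -8 - 2 t$
$D{\left(d \right)} = - \frac{1}{36}$
$w{\left(p \right)} = p^{2}$
$u{\left(K \right)} = -2 + K$ ($u{\left(K \right)} = K - 2 = -2 + K$)
$\frac{-3688 + D{\left(-34 \right)}}{w{\left(-2 \right)} u{\left(-6 \right)} - 4040} = \frac{-3688 - \frac{1}{36}}{\left(-2\right)^{2} \left(-2 - 6\right) - 4040} = - \frac{132769}{36 \left(4 \left(-8\right) - 4040\right)} = - \frac{132769}{36 \left(-32 - 4040\right)} = - \frac{132769}{36 \left(-4072\right)} = \left(- \frac{132769}{36}\right) \left(- \frac{1}{4072}\right) = \frac{132769}{146592}$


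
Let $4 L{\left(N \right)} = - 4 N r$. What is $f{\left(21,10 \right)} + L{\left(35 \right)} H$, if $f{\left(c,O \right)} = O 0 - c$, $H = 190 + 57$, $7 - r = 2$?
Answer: $-43246$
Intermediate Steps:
$r = 5$ ($r = 7 - 2 = 5$)
$H = 247$
$f{\left(c,O \right)} = - c$ ($f{\left(c,O \right)} = 0 - c = - c$)
$L{\left(N \right)} = - 5 N$ ($L{\left(N \right)} = \frac{- 4 N 5}{4} = \frac{\left(-20\right) N}{4} = - 5 N$)
$f{\left(21,10 \right)} + L{\left(35 \right)} H = \left(-1\right) 21 + \left(-5\right) 35 \cdot 247 = -21 - 43225 = -43246$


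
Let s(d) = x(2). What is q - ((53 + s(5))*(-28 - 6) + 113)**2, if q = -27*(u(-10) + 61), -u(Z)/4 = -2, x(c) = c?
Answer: -3088912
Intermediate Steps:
u(Z) = 8 (u(Z) = -4*(-2) = 8)
s(d) = 2
q = -1863 (q = -27*(8 + 61) = -27*69 = -1863)
q - ((53 + s(5))*(-28 - 6) + 113)**2 = -1863 - ((53 + 2)*(-28 - 6) + 113)**2 = -1863 - (55*(-34) + 113)**2 = -1863 - (-1870 + 113)**2 = -1863 - 1*(-1757)**2 = -1863 - 1*3087049 = -1863 - 3087049 = -3088912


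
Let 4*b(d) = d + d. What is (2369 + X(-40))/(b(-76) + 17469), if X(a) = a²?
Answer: 3969/17431 ≈ 0.22770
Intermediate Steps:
b(d) = d/2 (b(d) = (d + d)/4 = (2*d)/4 = d/2)
(2369 + X(-40))/(b(-76) + 17469) = (2369 + (-40)²)/((½)*(-76) + 17469) = (2369 + 1600)/(-38 + 17469) = 3969/17431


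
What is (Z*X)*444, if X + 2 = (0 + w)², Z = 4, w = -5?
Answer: 40848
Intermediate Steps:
X = 23 (X = -2 + (0 - 5)² = -2 + (-5)² = -2 + 25 = 23)
(Z*X)*444 = (4*23)*444 = 92*444 = 40848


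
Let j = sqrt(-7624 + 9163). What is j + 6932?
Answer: 6932 + 9*sqrt(19) ≈ 6971.2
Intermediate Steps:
j = 9*sqrt(19) (j = sqrt(1539) = 9*sqrt(19) ≈ 39.230)
j + 6932 = 9*sqrt(19) + 6932 = 6932 + 9*sqrt(19)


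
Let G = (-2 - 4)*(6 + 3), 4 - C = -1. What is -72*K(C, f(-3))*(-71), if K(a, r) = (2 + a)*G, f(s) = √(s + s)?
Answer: -1932336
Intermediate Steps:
C = 5 (C = 4 - 1*(-1) = 4 + 1 = 5)
G = -54 (G = -6*9 = -54)
f(s) = √2*√s (f(s) = √(2*s) = √2*√s)
K(a, r) = -108 - 54*a (K(a, r) = (2 + a)*(-54) = -108 - 54*a)
-72*K(C, f(-3))*(-71) = -72*(-108 - 54*5)*(-71) = -72*(-108 - 270)*(-71) = -72*(-378)*(-71) = 27216*(-71) = -1932336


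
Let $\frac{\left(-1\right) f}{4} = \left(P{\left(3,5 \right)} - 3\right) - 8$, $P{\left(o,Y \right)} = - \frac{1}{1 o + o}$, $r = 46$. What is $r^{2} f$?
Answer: $\frac{283544}{3} \approx 94515.0$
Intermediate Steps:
$P{\left(o,Y \right)} = - \frac{1}{2 o}$ ($P{\left(o,Y \right)} = - \frac{1}{o + o} = - \frac{1}{2 o}$)
$f = \frac{134}{3}$ ($f = - 4 \left(\left(- \frac{1}{2 \cdot 3} - 3\right) - 8\right) = - 4 \left(\left(\left(- \frac{1}{2}\right) \frac{1}{3} - 3\right) - 8\right) = - 4 \left(\left(- \frac{1}{6} - 3\right) - 8\right) = - 4 \left(- \frac{19}{6} - 8\right) = \left(-4\right) \left(- \frac{67}{6}\right) = \frac{134}{3} \approx 44.667$)
$r^{2} f = 46^{2} \cdot \frac{134}{3} = 2116 \cdot \frac{134}{3} = \frac{283544}{3}$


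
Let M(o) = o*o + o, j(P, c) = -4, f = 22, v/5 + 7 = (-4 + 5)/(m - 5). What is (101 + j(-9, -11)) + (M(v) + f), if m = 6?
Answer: 989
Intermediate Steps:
v = -30 (v = -35 + 5*((-4 + 5)/(6 - 5)) = -35 + 5*(1/1) = -35 + 5*(1*1) = -35 + 5*1 = -35 + 5 = -30)
M(o) = o + o**2 (M(o) = o**2 + o = o + o**2)
(101 + j(-9, -11)) + (M(v) + f) = (101 - 4) + (-30*(1 - 30) + 22) = 97 + (-30*(-29) + 22) = 97 + (870 + 22) = 97 + 892 = 989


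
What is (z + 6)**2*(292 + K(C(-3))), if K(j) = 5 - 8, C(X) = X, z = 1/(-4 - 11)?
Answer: 2289169/225 ≈ 10174.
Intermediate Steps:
z = -1/15 (z = 1/(-15) = -1/15 ≈ -0.066667)
K(j) = -3
(z + 6)**2*(292 + K(C(-3))) = (-1/15 + 6)**2*(292 - 3) = (89/15)**2*289 = (7921/225)*289 = 2289169/225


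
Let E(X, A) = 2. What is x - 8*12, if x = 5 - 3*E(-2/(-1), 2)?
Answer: -97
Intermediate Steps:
x = -1 (x = 5 - 3*2 = 5 - 6 = -1)
x - 8*12 = -1 - 8*12 = -1 - 96 = -97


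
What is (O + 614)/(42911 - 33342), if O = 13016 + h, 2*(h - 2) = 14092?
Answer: 2954/1367 ≈ 2.1609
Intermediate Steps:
h = 7048 (h = 2 + (1/2)*14092 = 2 + 7046 = 7048)
O = 20064 (O = 13016 + 7048 = 20064)
(O + 614)/(42911 - 33342) = (20064 + 614)/(42911 - 33342) = 20678/9569 = 20678*(1/9569) = 2954/1367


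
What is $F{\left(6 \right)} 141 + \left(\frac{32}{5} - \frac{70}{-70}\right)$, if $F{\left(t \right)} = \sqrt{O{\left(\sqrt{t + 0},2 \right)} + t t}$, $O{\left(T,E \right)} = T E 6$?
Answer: $\frac{37}{5} + 282 \sqrt{9 + 3 \sqrt{6}} \approx 1147.6$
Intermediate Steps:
$O{\left(T,E \right)} = 6 E T$ ($O{\left(T,E \right)} = E T 6 = 6 E T$)
$F{\left(t \right)} = \sqrt{t^{2} + 12 \sqrt{t}}$ ($F{\left(t \right)} = \sqrt{6 \cdot 2 \sqrt{t + 0} + t t} = \sqrt{6 \cdot 2 \sqrt{t} + t^{2}} = \sqrt{12 \sqrt{t} + t^{2}} = \sqrt{t^{2} + 12 \sqrt{t}}$)
$F{\left(6 \right)} 141 + \left(\frac{32}{5} - \frac{70}{-70}\right) = \sqrt{6^{2} + 12 \sqrt{6}} \cdot 141 + \left(\frac{32}{5} - \frac{70}{-70}\right) = \sqrt{36 + 12 \sqrt{6}} \cdot 141 + \left(32 \cdot \frac{1}{5} - -1\right) = 141 \sqrt{36 + 12 \sqrt{6}} + \left(\frac{32}{5} + 1\right) = 141 \sqrt{36 + 12 \sqrt{6}} + \frac{37}{5} = \frac{37}{5} + 141 \sqrt{36 + 12 \sqrt{6}}$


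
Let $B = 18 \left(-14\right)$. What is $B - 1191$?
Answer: $-1443$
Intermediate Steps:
$B = -252$
$B - 1191 = -252 - 1191 = -1443$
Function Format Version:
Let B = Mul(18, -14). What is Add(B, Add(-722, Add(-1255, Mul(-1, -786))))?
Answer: -1443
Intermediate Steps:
B = -252
Add(B, Add(-722, Add(-1255, Mul(-1, -786)))) = Add(-252, Add(-722, Add(-1255, Mul(-1, -786)))) = Add(-252, Add(-722, Add(-1255, 786))) = Add(-252, Add(-722, -469)) = Add(-252, -1191) = -1443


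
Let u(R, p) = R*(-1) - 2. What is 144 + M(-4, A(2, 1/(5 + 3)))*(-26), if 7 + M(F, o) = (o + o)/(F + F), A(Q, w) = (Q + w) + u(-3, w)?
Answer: 5541/16 ≈ 346.31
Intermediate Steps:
u(R, p) = -2 - R (u(R, p) = -R - 2 = -2 - R)
A(Q, w) = 1 + Q + w (A(Q, w) = (Q + w) + (-2 - 1*(-3)) = (Q + w) + (-2 + 3) = (Q + w) + 1 = 1 + Q + w)
M(F, o) = -7 + o/F (M(F, o) = -7 + (o + o)/(F + F) = -7 + (2*o)/((2*F)) = -7 + (2*o)*(1/(2*F)) = -7 + o/F)
144 + M(-4, A(2, 1/(5 + 3)))*(-26) = 144 + (-7 + (1 + 2 + 1/(5 + 3))/(-4))*(-26) = 144 + (-7 + (1 + 2 + 1/8)*(-¼))*(-26) = 144 + (-7 + (1 + 2 + ⅛)*(-¼))*(-26) = 144 + (-7 + (25/8)*(-¼))*(-26) = 144 + (-7 - 25/32)*(-26) = 144 - 249/32*(-26) = 144 + 3237/16 = 5541/16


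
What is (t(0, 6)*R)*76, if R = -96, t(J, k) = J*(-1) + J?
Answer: 0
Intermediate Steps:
t(J, k) = 0 (t(J, k) = -J + J = 0)
(t(0, 6)*R)*76 = (0*(-96))*76 = 0*76 = 0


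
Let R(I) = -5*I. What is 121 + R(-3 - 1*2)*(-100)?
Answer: -2379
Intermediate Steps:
121 + R(-3 - 1*2)*(-100) = 121 - 5*(-3 - 1*2)*(-100) = 121 - 5*(-3 - 2)*(-100) = 121 - 5*(-5)*(-100) = 121 + 25*(-100) = 121 - 2500 = -2379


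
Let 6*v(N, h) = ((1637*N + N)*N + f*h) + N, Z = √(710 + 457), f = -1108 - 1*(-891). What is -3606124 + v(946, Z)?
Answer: 722118305/3 - 217*√1167/6 ≈ 2.4070e+8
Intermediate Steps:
f = -217 (f = -1108 + 891 = -217)
Z = √1167 ≈ 34.161
v(N, h) = 273*N² - 217*h/6 + N/6 (v(N, h) = (((1637*N + N)*N - 217*h) + N)/6 = (((1638*N)*N - 217*h) + N)/6 = ((1638*N² - 217*h) + N)/6 = ((-217*h + 1638*N²) + N)/6 = (N - 217*h + 1638*N²)/6 = 273*N² - 217*h/6 + N/6)
-3606124 + v(946, Z) = -3606124 + (273*946² - 217*√1167/6 + (⅙)*946) = -3606124 + (273*894916 - 217*√1167/6 + 473/3) = -3606124 + (244312068 - 217*√1167/6 + 473/3) = -3606124 + (732936677/3 - 217*√1167/6) = 722118305/3 - 217*√1167/6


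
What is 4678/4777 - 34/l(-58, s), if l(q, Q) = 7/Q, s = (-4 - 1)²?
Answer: -4027704/33439 ≈ -120.45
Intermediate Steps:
s = 25 (s = (-5)² = 25)
4678/4777 - 34/l(-58, s) = 4678/4777 - 34/(7/25) = 4678*(1/4777) - 34/(7*(1/25)) = 4678/4777 - 34/7/25 = 4678/4777 - 34*25/7 = 4678/4777 - 850/7 = -4027704/33439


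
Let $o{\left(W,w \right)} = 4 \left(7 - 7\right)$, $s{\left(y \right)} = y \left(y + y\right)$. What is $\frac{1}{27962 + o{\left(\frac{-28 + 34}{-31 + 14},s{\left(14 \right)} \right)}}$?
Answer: $\frac{1}{27962} \approx 3.5763 \cdot 10^{-5}$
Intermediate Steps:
$s{\left(y \right)} = 2 y^{2}$ ($s{\left(y \right)} = y 2 y = 2 y^{2}$)
$o{\left(W,w \right)} = 0$ ($o{\left(W,w \right)} = 4 \cdot 0 = 0$)
$\frac{1}{27962 + o{\left(\frac{-28 + 34}{-31 + 14},s{\left(14 \right)} \right)}} = \frac{1}{27962 + 0} = \frac{1}{27962}$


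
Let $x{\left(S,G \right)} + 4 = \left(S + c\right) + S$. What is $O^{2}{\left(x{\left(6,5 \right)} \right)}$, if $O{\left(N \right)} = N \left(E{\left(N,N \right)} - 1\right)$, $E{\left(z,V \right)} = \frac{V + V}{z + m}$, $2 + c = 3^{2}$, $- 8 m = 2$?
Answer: $\frac{837225}{3481} \approx 240.51$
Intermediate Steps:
$m = - \frac{1}{4}$ ($m = \left(- \frac{1}{8}\right) 2 = - \frac{1}{4} \approx -0.25$)
$c = 7$ ($c = -2 + 3^{2} = -2 + 9 = 7$)
$x{\left(S,G \right)} = 3 + 2 S$ ($x{\left(S,G \right)} = -4 + \left(\left(S + 7\right) + S\right) = -4 + \left(\left(7 + S\right) + S\right) = -4 + \left(7 + 2 S\right) = 3 + 2 S$)
$E{\left(z,V \right)} = \frac{2 V}{- \frac{1}{4} + z}$ ($E{\left(z,V \right)} = \frac{V + V}{z - \frac{1}{4}} = \frac{2 V}{- \frac{1}{4} + z}$)
$O{\left(N \right)} = N \left(-1 + \frac{8 N}{-1 + 4 N}\right)$ ($O{\left(N \right)} = N \left(\frac{8 N}{-1 + 4 N} - 1\right) = N \left(-1 + \frac{8 N}{-1 + 4 N}\right)$)
$O^{2}{\left(x{\left(6,5 \right)} \right)} = \left(\frac{\left(3 + 2 \cdot 6\right) \left(1 + 4 \left(3 + 2 \cdot 6\right)\right)}{-1 + 4 \left(3 + 2 \cdot 6\right)}\right)^{2} = \left(\frac{\left(3 + 12\right) \left(1 + 4 \left(3 + 12\right)\right)}{-1 + 4 \left(3 + 12\right)}\right)^{2} = \left(\frac{15 \left(1 + 4 \cdot 15\right)}{-1 + 4 \cdot 15}\right)^{2} = \left(\frac{15 \left(1 + 60\right)}{-1 + 60}\right)^{2} = \left(15 \cdot \frac{1}{59} \cdot 61\right)^{2} = \left(\frac{915}{59}\right)^{2} = \frac{837225}{3481}$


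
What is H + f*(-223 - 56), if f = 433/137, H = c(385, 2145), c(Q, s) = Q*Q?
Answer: 20186018/137 ≈ 1.4734e+5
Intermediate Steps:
c(Q, s) = Q²
H = 148225 (H = 385² = 148225)
f = 433/137 (f = 433*(1/137) = 433/137 ≈ 3.1606)
H + f*(-223 - 56) = 148225 + 433*(-223 - 56)/137 = 148225 + (433/137)*(-279) = 148225 - 120807/137 = 20186018/137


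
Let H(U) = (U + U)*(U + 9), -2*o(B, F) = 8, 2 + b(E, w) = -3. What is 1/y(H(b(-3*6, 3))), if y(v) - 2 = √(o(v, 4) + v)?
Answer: 1/24 - I*√11/24 ≈ 0.041667 - 0.13819*I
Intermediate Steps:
b(E, w) = -5 (b(E, w) = -2 - 3 = -5)
o(B, F) = -4 (o(B, F) = -½*8 = -4)
H(U) = 2*U*(9 + U) (H(U) = (2*U)*(9 + U) = 2*U*(9 + U))
y(v) = 2 + √(-4 + v)
1/y(H(b(-3*6, 3))) = 1/(2 + √(-4 + 2*(-5)*(9 - 5))) = 1/(2 + √(-4 + 2*(-5)*4)) = 1/(2 + √(-4 - 40)) = 1/(2 + √(-44)) = 1/(2 + 2*I*√11)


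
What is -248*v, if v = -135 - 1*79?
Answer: 53072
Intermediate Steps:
v = -214 (v = -135 - 79 = -214)
-248*v = -248*(-214) = 53072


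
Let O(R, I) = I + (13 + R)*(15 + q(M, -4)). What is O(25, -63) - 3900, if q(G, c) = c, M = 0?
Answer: -3545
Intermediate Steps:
O(R, I) = 143 + I + 11*R (O(R, I) = I + (13 + R)*(15 - 4) = I + (13 + R)*11 = I + (143 + 11*R) = 143 + I + 11*R)
O(25, -63) - 3900 = (143 - 63 + 11*25) - 3900 = (143 - 63 + 275) - 3900 = 355 - 3900 = -3545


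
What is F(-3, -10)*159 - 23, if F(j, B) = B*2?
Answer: -3203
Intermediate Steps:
F(j, B) = 2*B
F(-3, -10)*159 - 23 = (2*(-10))*159 - 23 = -20*159 - 23 = -3180 - 23 = -3203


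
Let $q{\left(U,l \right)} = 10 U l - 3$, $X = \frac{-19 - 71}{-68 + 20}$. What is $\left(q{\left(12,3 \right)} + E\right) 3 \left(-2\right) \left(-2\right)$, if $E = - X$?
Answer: $\frac{8523}{2} \approx 4261.5$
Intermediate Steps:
$X = \frac{15}{8}$ ($X = - \frac{90}{-48} = \left(-90\right) \left(- \frac{1}{48}\right) = \frac{15}{8} \approx 1.875$)
$q{\left(U,l \right)} = -3 + 10 U l$ ($q{\left(U,l \right)} = 10 U l - 3 = -3 + 10 U l$)
$E = - \frac{15}{8}$ ($E = \left(-1\right) \frac{15}{8} = - \frac{15}{8} \approx -1.875$)
$\left(q{\left(12,3 \right)} + E\right) 3 \left(-2\right) \left(-2\right) = \left(\left(-3 + 10 \cdot 12 \cdot 3\right) - \frac{15}{8}\right) 3 \left(-2\right) \left(-2\right) = \left(\left(-3 + 360\right) - \frac{15}{8}\right) \left(\left(-6\right) \left(-2\right)\right) = \left(357 - \frac{15}{8}\right) 12 = \frac{2841}{8} \cdot 12 = \frac{8523}{2}$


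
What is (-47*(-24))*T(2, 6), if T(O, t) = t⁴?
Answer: 1461888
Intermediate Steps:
(-47*(-24))*T(2, 6) = -47*(-24)*6⁴ = 1128*1296 = 1461888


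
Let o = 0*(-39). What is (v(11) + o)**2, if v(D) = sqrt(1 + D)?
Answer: 12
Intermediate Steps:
o = 0
(v(11) + o)**2 = (sqrt(1 + 11) + 0)**2 = (sqrt(12) + 0)**2 = (2*sqrt(3) + 0)**2 = (2*sqrt(3))**2 = 12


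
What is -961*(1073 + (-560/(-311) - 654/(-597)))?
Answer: -63989275735/61889 ≈ -1.0339e+6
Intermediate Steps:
-961*(1073 + (-560/(-311) - 654/(-597))) = -961*(1073 + (-560*(-1/311) - 654*(-1/597))) = -961*(1073 + (560/311 + 218/199)) = -961*(1073 + 179238/61889) = -961*66586135/61889 = -63989275735/61889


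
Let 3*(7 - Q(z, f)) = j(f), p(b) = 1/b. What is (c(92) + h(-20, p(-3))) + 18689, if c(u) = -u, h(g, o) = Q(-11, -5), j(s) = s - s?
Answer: 18604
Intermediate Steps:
p(b) = 1/b
j(s) = 0
Q(z, f) = 7 (Q(z, f) = 7 - 1/3*0 = 7 + 0 = 7)
h(g, o) = 7
(c(92) + h(-20, p(-3))) + 18689 = (-1*92 + 7) + 18689 = (-92 + 7) + 18689 = -85 + 18689 = 18604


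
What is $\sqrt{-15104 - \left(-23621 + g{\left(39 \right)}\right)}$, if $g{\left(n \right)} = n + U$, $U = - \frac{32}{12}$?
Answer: $\frac{\sqrt{76326}}{3} \approx 92.091$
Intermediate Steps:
$U = - \frac{8}{3}$ ($U = \left(-32\right) \frac{1}{12} = - \frac{8}{3} \approx -2.6667$)
$g{\left(n \right)} = - \frac{8}{3} + n$ ($g{\left(n \right)} = n - \frac{8}{3} = - \frac{8}{3} + n$)
$\sqrt{-15104 - \left(-23621 + g{\left(39 \right)}\right)} = \sqrt{-15104 + \left(23621 - \left(- \frac{8}{3} + 39\right)\right)} = \sqrt{-15104 + \left(23621 - \frac{109}{3}\right)} = \sqrt{-15104 + \frac{70754}{3}} = \sqrt{\frac{25442}{3}} = \frac{\sqrt{76326}}{3}$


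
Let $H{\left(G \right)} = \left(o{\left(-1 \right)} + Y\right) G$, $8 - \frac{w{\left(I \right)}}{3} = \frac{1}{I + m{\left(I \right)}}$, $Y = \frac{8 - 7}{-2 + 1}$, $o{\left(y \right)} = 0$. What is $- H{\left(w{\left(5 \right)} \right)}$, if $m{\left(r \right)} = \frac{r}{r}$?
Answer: $\frac{47}{2} \approx 23.5$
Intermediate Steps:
$m{\left(r \right)} = 1$
$Y = -1$ ($Y = 1 \frac{1}{-1} = 1 \left(-1\right) = -1$)
$w{\left(I \right)} = 24 - \frac{3}{1 + I}$ ($w{\left(I \right)} = 24 - \frac{3}{I + 1} = 24 - \frac{3}{1 + I}$)
$H{\left(G \right)} = - G$ ($H{\left(G \right)} = \left(0 - 1\right) G = - G$)
$- H{\left(w{\left(5 \right)} \right)} = - \left(-1\right) \frac{3 \left(7 + 8 \cdot 5\right)}{1 + 5} = - \left(-1\right) \frac{3 \left(7 + 40\right)}{6} = - \left(-1\right) 3 \cdot \frac{1}{6} \cdot 47 = - \frac{\left(-1\right) 47}{2} = \left(-1\right) \left(- \frac{47}{2}\right) = \frac{47}{2}$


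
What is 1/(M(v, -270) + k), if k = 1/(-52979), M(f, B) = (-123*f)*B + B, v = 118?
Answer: 52979/207598741289 ≈ 2.5520e-7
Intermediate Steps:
M(f, B) = B - 123*B*f (M(f, B) = -123*B*f + B = B - 123*B*f)
k = -1/52979 ≈ -1.8875e-5
1/(M(v, -270) + k) = 1/(-270*(1 - 123*118) - 1/52979) = 1/(-270*(1 - 14514) - 1/52979) = 1/(-270*(-14513) - 1/52979) = 1/(3918510 - 1/52979) = 1/(207598741289/52979) = 52979/207598741289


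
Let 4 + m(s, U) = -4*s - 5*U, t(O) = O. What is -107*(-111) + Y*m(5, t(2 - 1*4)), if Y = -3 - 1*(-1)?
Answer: 11905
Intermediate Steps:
m(s, U) = -4 - 5*U - 4*s (m(s, U) = -4 + (-4*s - 5*U) = -4 + (-5*U - 4*s) = -4 - 5*U - 4*s)
Y = -2 (Y = -3 + 1 = -2)
-107*(-111) + Y*m(5, t(2 - 1*4)) = -107*(-111) - 2*(-4 - 5*(2 - 1*4) - 4*5) = 11877 - 2*(-4 - 5*(2 - 4) - 20) = 11877 - 2*(-4 - 5*(-2) - 20) = 11877 - 2*(-4 + 10 - 20) = 11877 - 2*(-14) = 11877 + 28 = 11905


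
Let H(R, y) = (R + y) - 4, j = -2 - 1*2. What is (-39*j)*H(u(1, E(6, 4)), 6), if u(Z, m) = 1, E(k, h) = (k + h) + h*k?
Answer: 468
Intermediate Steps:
j = -4 (j = -2 - 2 = -4)
E(k, h) = h + k + h*k (E(k, h) = (h + k) + h*k = h + k + h*k)
H(R, y) = -4 + R + y
(-39*j)*H(u(1, E(6, 4)), 6) = (-39*(-4))*(-4 + 1 + 6) = 156*3 = 468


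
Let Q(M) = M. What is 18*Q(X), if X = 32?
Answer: 576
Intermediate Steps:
18*Q(X) = 18*32 = 576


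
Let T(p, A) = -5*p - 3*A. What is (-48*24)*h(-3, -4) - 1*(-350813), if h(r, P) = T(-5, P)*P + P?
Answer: 525917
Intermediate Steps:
h(r, P) = P + P*(25 - 3*P) (h(r, P) = (-5*(-5) - 3*P)*P + P = (25 - 3*P)*P + P = P*(25 - 3*P) + P = P + P*(25 - 3*P))
(-48*24)*h(-3, -4) - 1*(-350813) = (-48*24)*(-4*(26 - 3*(-4))) - 1*(-350813) = -(-4608)*(26 + 12) + 350813 = -(-4608)*38 + 350813 = -1152*(-152) + 350813 = 175104 + 350813 = 525917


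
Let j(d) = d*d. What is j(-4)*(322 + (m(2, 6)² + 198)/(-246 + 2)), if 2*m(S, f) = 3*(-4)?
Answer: 313336/61 ≈ 5136.7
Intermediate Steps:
m(S, f) = -6 (m(S, f) = (3*(-4))/2 = (½)*(-12) = -6)
j(d) = d²
j(-4)*(322 + (m(2, 6)² + 198)/(-246 + 2)) = (-4)²*(322 + ((-6)² + 198)/(-246 + 2)) = 16*(322 + (36 + 198)/(-244)) = 16*(322 + 234*(-1/244)) = 16*(322 - 117/122) = 16*(39167/122) = 313336/61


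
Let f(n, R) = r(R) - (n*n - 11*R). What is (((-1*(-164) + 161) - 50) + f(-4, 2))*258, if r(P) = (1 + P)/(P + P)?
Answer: 145383/2 ≈ 72692.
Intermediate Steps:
r(P) = (1 + P)/(2*P) (r(P) = (1 + P)/((2*P)) = (1 + P)*(1/(2*P)) = (1 + P)/(2*P))
f(n, R) = -n**2 + 11*R + (1 + R)/(2*R) (f(n, R) = (1 + R)/(2*R) - (n*n - 11*R) = (1 + R)/(2*R) - (n**2 - 11*R) = (1 + R)/(2*R) + (-n**2 + 11*R) = -n**2 + 11*R + (1 + R)/(2*R))
(((-1*(-164) + 161) - 50) + f(-4, 2))*258 = (((-1*(-164) + 161) - 50) + (1/2 + (1/2)/2 - 1*(-4)**2 + 11*2))*258 = (((164 + 161) - 50) + (1/2 + (1/2)*(1/2) - 1*16 + 22))*258 = ((325 - 50) + (1/2 + 1/4 - 16 + 22))*258 = (275 + 27/4)*258 = (1127/4)*258 = 145383/2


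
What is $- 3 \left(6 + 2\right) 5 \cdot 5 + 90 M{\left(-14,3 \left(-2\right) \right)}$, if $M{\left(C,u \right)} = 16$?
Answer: $840$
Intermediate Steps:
$- 3 \left(6 + 2\right) 5 \cdot 5 + 90 M{\left(-14,3 \left(-2\right) \right)} = - 3 \left(6 + 2\right) 5 \cdot 5 + 90 \cdot 16 = - 3 \cdot 8 \cdot 5 \cdot 5 + 1440 = \left(-3\right) 40 \cdot 5 + 1440 = \left(-120\right) 5 + 1440 = -600 + 1440 = 840$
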